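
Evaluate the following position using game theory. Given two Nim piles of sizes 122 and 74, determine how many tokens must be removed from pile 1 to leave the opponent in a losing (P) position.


Piles: 122 and 74
Current XOR: 122 XOR 74 = 48 (non-zero, so this is an N-position).
To make the XOR zero, we need to find a move that balances the piles.
For pile 1 (size 122): target = 122 XOR 48 = 74
We reduce pile 1 from 122 to 74.
Tokens removed: 122 - 74 = 48
Verification: 74 XOR 74 = 0

48


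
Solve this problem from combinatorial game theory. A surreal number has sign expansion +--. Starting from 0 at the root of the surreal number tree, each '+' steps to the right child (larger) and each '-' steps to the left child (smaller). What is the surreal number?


Sign expansion: +--
Rule: track bounds (lo, hi), initially (-inf, +inf). On '+', the current value becomes lo and we move to the simplest number in (value, hi): value + 1 if hi = +inf, otherwise the midpoint (value + hi)/2. On '-', the current value becomes hi and we move to value - 1 if lo = -inf, otherwise the midpoint (lo + value)/2.
Start at 0.
Step 1: sign = +, move right. Bounds: (0, +inf). Value = 1
Step 2: sign = -, move left. Bounds: (0, 1). Value = 1/2
Step 3: sign = -, move left. Bounds: (0, 1/2). Value = 1/4
The surreal number with sign expansion +-- is 1/4.

1/4


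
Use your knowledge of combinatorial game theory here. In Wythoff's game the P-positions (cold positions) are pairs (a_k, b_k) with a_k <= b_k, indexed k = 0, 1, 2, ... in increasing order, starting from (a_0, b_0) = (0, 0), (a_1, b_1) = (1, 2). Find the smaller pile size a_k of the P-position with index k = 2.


By Wythoff's theorem, a_k = floor(k * phi) and b_k = floor(k * phi^2) = a_k + k, where phi = (1 + sqrt(5))/2 is the golden ratio.
phi = (1 + sqrt(5))/2 = 1.618034
k = 2
k * phi = 2 * 1.618034 = 3.236068
a_2 = floor(k * phi) = 3

3


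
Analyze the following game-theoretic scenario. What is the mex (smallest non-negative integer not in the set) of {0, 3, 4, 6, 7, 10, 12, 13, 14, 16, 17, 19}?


Set = {0, 3, 4, 6, 7, 10, 12, 13, 14, 16, 17, 19}
0 is in the set.
1 is NOT in the set. This is the mex.
mex = 1

1


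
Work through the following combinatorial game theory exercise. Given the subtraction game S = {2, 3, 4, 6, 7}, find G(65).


The subtraction set is S = {2, 3, 4, 6, 7}.
G(k) = mex{ G(k - s) : s in S, s <= k }. We compute iteratively: G(0) = 0.
G(1) = mex({}) = 0
G(2) = mex({0}) = 1
G(3) = mex({0}) = 1
G(4) = mex({0, 1}) = 2
G(5) = mex({0, 1}) = 2
G(6) = mex({0, 1, 2}) = 3
G(7) = mex({0, 1, 2}) = 3
G(8) = mex({0, 1, 2, 3}) = 4
G(9) = mex({1, 2, 3}) = 0
G(10) = mex({1, 2, 3, 4}) = 0
G(11) = mex({0, 2, 3, 4}) = 1
G(12) = mex({0, 2, 3, 4}) = 1
G(13) = mex({0, 1, 3}) = 2
G(14) = mex({0, 1, 3, 4}) = 2
G(15) = mex({0, 1, 2, 4}) = 3
Observe that G(9)..G(15) = 0, 0, 1, 1, 2, 2, 3 repeats G(0)..G(6) = 0, 0, 1, 1, 2, 2, 3.
For k >= max(S) = 7, G(k) is determined by the previous 7 values G(k-7)..G(k-1); a window of 7 consecutive values has recurred shifted by 9, so by induction G(k + 9) = G(k) for all k >= 0: the sequence is periodic from the start with period 9.
One period: G(0..8) = 0, 0, 1, 1, 2, 2, 3, 3, 4.
65 mod 9 = 2, so G(65) = G(2) = 1.

1


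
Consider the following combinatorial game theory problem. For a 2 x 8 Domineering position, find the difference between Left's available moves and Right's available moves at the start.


Board is 2 x 8 (rows x cols).
Left (vertical) placements: (rows-1) * cols = 1 * 8 = 8
Right (horizontal) placements: rows * (cols-1) = 2 * 7 = 14
Advantage = Left - Right = 8 - 14 = -6

-6


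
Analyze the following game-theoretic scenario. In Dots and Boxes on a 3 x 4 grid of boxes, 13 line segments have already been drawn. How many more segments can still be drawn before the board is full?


Grid: 3 x 4 boxes, i.e. 4 rows and 5 columns of dots.
Horizontal edges: (rows + 1) * cols = 4 * 4 = 16
Vertical edges: rows * (cols + 1) = 3 * 5 = 15
Total edges: 16 + 15 = 31
Edges drawn: 13
Remaining: 31 - 13 = 18

18


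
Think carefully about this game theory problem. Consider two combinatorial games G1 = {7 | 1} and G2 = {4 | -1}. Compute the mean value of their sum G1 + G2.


G1 = {7 | 1}, G2 = {4 | -1}
Each is a switch {a | b} with numbers a > b; its mean value is (a + b)/2, and mean value is additive over game sums: m(G1 + G2) = m(G1) + m(G2).
Mean of G1 = (7 + (1))/2 = 8/2 = 4
Mean of G2 = (4 + (-1))/2 = 3/2 = 3/2
Mean of G1 + G2 = 4 + 3/2 = 11/2

11/2


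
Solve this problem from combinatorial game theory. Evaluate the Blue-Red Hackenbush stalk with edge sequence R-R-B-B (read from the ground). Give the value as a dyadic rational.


Edges (from ground): R-R-B-B
By Berlekamp's sign-expansion rule, a Blue-Red Hackenbush stalk has the value of the surreal number whose sign sequence is the edge sequence with B -> + and R -> -.
Sign sequence: --++
Trace the sign expansion in the surreal number tree, starting from 0:
Edge 1: R (sign -) -> bounds (-inf, 0), value = -1
Edge 2: R (sign -) -> bounds (-inf, -1), value = -2
Edge 3: B (sign +) -> bounds (-2, -1), value = -3/2
Edge 4: B (sign +) -> bounds (-3/2, -1), value = -5/4
Game value = -5/4

-5/4


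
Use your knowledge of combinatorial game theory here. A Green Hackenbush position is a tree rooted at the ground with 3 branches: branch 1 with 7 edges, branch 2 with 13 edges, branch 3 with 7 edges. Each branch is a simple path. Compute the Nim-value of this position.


The tree has 3 branches from the ground vertex.
In Green Hackenbush, the Nim-value of a simple path of length k is k.
Branch 1: length 7, Nim-value = 7
Branch 2: length 13, Nim-value = 13
Branch 3: length 7, Nim-value = 7
Total Nim-value = XOR of all branch values:
0 XOR 7 = 7
7 XOR 13 = 10
10 XOR 7 = 13
Nim-value of the tree = 13

13


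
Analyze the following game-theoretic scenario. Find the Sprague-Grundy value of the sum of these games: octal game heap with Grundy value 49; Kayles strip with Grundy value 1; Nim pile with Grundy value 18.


By the Sprague-Grundy theorem, the Grundy value of a sum of games is the XOR of individual Grundy values.
octal game heap: Grundy value = 49. Running XOR: 0 XOR 49 = 49
Kayles strip: Grundy value = 1. Running XOR: 49 XOR 1 = 48
Nim pile: Grundy value = 18. Running XOR: 48 XOR 18 = 34
The combined Grundy value is 34.

34


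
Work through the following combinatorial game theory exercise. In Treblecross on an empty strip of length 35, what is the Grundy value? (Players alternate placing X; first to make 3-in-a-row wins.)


Treblecross: place X on empty cells; 3-in-a-row wins.
Playing within two cells of an existing X lets the opponent win at once, so sensible play treats the cells i-2..i+2 around each X as dead. The player left with no safe cell loses, so this is a normal-play take-away game on strips of safe cells.
Placing X at cell i (0-indexed) of a strip of k safe cells leaves independent strips of sizes max(0, i-2) and max(0, k-i-3). Hence G(k) = mex{ G(max(0,i-2)) XOR G(max(0,k-i-3)) : 0 <= i < k }, with G(0) = 0.
G(1): splits (0,0):0^0=0 -> mex({0}) = 1
G(2): splits (0,0):0^0=0 -> mex({0}) = 1
G(3): splits (0,0):0^0=0 -> mex({0}) = 1
G(4): splits (0,1):0^1=1 (0,0):0^0=0 -> mex({0, 1}) = 2
G(5): splits (0,2):0^1=1 (0,1):0^1=1 (0,0):0^0=0 -> mex({0, 1}) = 2
G(6) = mex({1}) = 0
G(7) = mex({0, 1, 2}) = 3
G(8) = mex({0, 1, 2}) = 3
G(9) = mex({0, 2}) = 1
G(10) = mex({0, 2, 3}) = 1
G(11) = mex({0, 3}) = 1
G(12) = mex({1, 3}) = 0
G(13) = mex({0, 1, 2, 3}) = 4
G(14) = mex({0, 1, 2}) = 3
G(15) = mex({0, 1, 2}) = 3
G(16) = mex({0, 1, 2, 4}) = 3
G(17) = mex({0, 1, 3, 4}) = 2
G(18) = mex({0, 1, 3, 4}) = 2
G(19) = mex({0, 1, 3, 5}) = 2
G(20) = mex({0, 1, 2, 3, 5}) = 4
G(21) = mex({0, 1, 2, 3, 5}) = 4
G(22) = mex({1, 2, 6}) = 0
G(23) = mex({0, 1, 2, 3, 4, 6}) = 5
G(24) = mex({0, 1, 2, 3, 4}) = 5
G(25) = mex({0, 1, 3, 4, 7}) = 2
G(26) = mex({0, 1, 3, 4, 5, 7}) = 2
G(27) = mex({0, 1, 3, 5}) = 2
G(28) = mex({0, 1, 2, 5}) = 3
G(29) = mex({0, 1, 2, 4, 5, 6}) = 3
G(30) = mex({1, 2, 4, 6}) = 0
G(31) = mex({0, 1, 2, 3, 4, 6}) = 5
G(32) = mex({1, 2, 3, 4, 7}) = 0
G(33) = mex({0, 3, 7}) = 1
G(34) = mex({0, 2, 3, 5, 7}) = 1
G(35) = mex({0, 2, 3, 5, 6}) = 1
Therefore G(35) = 1.

1


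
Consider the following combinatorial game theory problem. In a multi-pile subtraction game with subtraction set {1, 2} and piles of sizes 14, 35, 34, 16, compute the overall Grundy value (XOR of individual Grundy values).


Subtraction set: {1, 2}
For this subtraction set, G(n) = n mod 3 (period = max + 1 = 3).
Pile 1 (size 14): G(14) = 14 mod 3 = 2
Pile 2 (size 35): G(35) = 35 mod 3 = 2
Pile 3 (size 34): G(34) = 34 mod 3 = 1
Pile 4 (size 16): G(16) = 16 mod 3 = 1
Total Grundy value = XOR of all: 2 XOR 2 XOR 1 XOR 1 = 0

0


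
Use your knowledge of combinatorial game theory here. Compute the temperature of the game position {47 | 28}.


The game is {47 | 28}, a switch {a | b} with numbers a > b.
Cooling {a | b} by t gives {a - t | b + t}, which stops being hot when a - t = b + t, i.e. at t = (a - b)/2. So the temperature of a switch is (a - b)/2.
Temperature = (Left option - Right option) / 2
= (47 - (28)) / 2
= 19 / 2
= 19/2

19/2


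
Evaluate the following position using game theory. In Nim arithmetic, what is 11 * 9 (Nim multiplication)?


Nim multiplication is bilinear over XOR: (u XOR v) * w = (u*w) XOR (v*w).
So we split each operand into its bit components and XOR the pairwise Nim products.
11 = 1 + 2 + 8 (as XOR of powers of 2).
9 = 1 + 8 (as XOR of powers of 2).
Using the standard Nim-product table on single bits:
  2*2 = 3,   2*4 = 8,   2*8 = 12,
  4*4 = 6,   4*8 = 11,  8*8 = 13,
and  1*x = x (identity), k*l = l*k (commutative).
Pairwise Nim products:
  1 * 1 = 1
  1 * 8 = 8
  2 * 1 = 2
  2 * 8 = 12
  8 * 1 = 8
  8 * 8 = 13
XOR them: 1 XOR 8 XOR 2 XOR 12 XOR 8 XOR 13 = 2.
Result: 11 * 9 = 2 (in Nim).

2


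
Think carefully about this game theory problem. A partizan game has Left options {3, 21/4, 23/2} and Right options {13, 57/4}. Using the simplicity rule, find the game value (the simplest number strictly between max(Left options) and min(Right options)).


Left options: {3, 21/4, 23/2}, max = 23/2
Right options: {13, 57/4}, min = 13
All options are numbers and max(Left) < min(Right), so by the simplicity theorem the value is the simplest (earliest-born) number strictly between 23/2 and 13.
The only integer strictly between 23/2 and 13 is 12.
No non-integer in the interval can be simpler: if x is a non-integer in the interval, then floor(x) or ceil(x) also lies in the interval (the interval contains an integer), and both are proper prefixes of x's sign expansion, i.e. born earlier. So the game value is 12.
Game value = 12

12


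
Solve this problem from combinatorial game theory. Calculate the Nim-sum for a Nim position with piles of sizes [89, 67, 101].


We need the XOR (exclusive or) of all pile sizes.
After XOR-ing pile 1 (size 89): 0 XOR 89 = 89
After XOR-ing pile 2 (size 67): 89 XOR 67 = 26
After XOR-ing pile 3 (size 101): 26 XOR 101 = 127
The Nim-value of this position is 127.

127


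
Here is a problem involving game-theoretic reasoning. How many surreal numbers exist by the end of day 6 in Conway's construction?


Day 0: {|} = 0 is born. Count = 1.
Day n: the number of surreal numbers born by day n is 2^(n+1) - 1.
By day 0: 2^1 - 1 = 1
By day 1: 2^2 - 1 = 3
By day 2: 2^3 - 1 = 7
By day 3: 2^4 - 1 = 15
By day 4: 2^5 - 1 = 31
By day 5: 2^6 - 1 = 63
By day 6: 2^7 - 1 = 127
By day 6: 127 surreal numbers.

127


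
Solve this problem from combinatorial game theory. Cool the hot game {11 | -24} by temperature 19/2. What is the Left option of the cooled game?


Original game: {11 | -24} (a switch {a | b} with a > b).
Cooling by t (for t below the temperature (a - b)/2 = 35/2) taxes each move by t: {a | b} cooled by t is {a - t | b + t}.
Cooling amount: t = 19/2
Cooled Left option: 11 - 19/2 = 3/2
Cooled Right option: -24 + 19/2 = -29/2
Cooled game: {3/2 | -29/2}
Left option = 3/2

3/2


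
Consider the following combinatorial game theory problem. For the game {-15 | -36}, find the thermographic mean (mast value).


Game = {-15 | -36}, a switch {a | b} with numbers a > b.
Its thermograph has left wall a - t and right wall b + t, which meet at t = (a - b)/2, where both equal (a + b)/2. So the mast (mean value) is at (a + b)/2.
Mean = (-15 + (-36))/2 = -51/2 = -51/2

-51/2


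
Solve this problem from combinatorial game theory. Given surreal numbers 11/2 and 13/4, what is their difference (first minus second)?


x = 11/2, y = 13/4
Converting to common denominator: 4
x = 22/4, y = 13/4
x - y = 11/2 - 13/4 = 9/4

9/4


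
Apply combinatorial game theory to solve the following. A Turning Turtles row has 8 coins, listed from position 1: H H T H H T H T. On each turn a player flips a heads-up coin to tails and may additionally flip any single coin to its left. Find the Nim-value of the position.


Coins: H H T H H T H T
Key fact: a single head at position k behaves exactly like a Nim heap of size k (turning it to T and optionally flipping a coin at j < k corresponds to moving the heap from k to j, or to 0), and heads combine as a disjunctive sum (two heads at the same place would cancel, matching j XOR j = 0). So the Nim-value is the XOR of the 1-indexed positions of the heads.
Face-up positions (1-indexed): [1, 2, 4, 5, 7]
XOR 0 with 1: 0 XOR 1 = 1
XOR 1 with 2: 1 XOR 2 = 3
XOR 3 with 4: 3 XOR 4 = 7
XOR 7 with 5: 7 XOR 5 = 2
XOR 2 with 7: 2 XOR 7 = 5
Nim-value = 5

5


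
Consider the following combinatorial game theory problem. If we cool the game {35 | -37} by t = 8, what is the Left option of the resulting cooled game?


Original game: {35 | -37} (a switch {a | b} with a > b).
Cooling by t (for t below the temperature (a - b)/2 = 36) taxes each move by t: {a | b} cooled by t is {a - t | b + t}.
Cooling amount: t = 8
Cooled Left option: 35 - 8 = 27
Cooled Right option: -37 + 8 = -29
Cooled game: {27 | -29}
Left option = 27

27


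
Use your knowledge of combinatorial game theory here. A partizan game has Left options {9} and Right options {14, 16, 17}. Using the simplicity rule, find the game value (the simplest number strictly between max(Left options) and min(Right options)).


Left options: {9}, max = 9
Right options: {14, 16, 17}, min = 14
All options are numbers and max(Left) < min(Right), so by the simplicity theorem the value is the simplest (earliest-born) number strictly between 9 and 14.
Integers 10 through 13 all lie strictly between 9 and 14.
Among integers, the simplest (lowest birthday = smallest |n|; 0 is born on day 0, +-n on day n) is 10.
No non-integer in the interval can be simpler: if x is a non-integer in the interval, then floor(x) or ceil(x) also lies in the interval (the interval contains an integer), and both are proper prefixes of x's sign expansion, i.e. born earlier. So the game value is 10.
Game value = 10

10


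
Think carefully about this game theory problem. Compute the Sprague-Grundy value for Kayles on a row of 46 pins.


Kayles: a move removes 1 or 2 adjacent pins from a contiguous row.
Removing pins from a row of k leaves two independent rows (a, b) with a + b = k - 1 (one pin) or a + b = k - 2 (two pins); an end removal gives a = 0.
By Sprague-Grundy, G(k) = mex{ G(a) XOR G(b) } over all these splits. G(0) = 0.
G(1): splits (0,0):0^0=0 -> mex({0}) = 1
G(2): splits (0,1):0^1=1 (0,0):0^0=0 -> mex({0, 1}) = 2
G(3): splits (0,2):0^2=2 (1,1):1^1=0 (0,1):0^1=1 -> mex({0, 1, 2}) = 3
G(4): splits (0,3):0^3=3 (1,2):1^2=3 (0,2):0^2=2 (1,1):1^1=0 -> mex({0, 2, 3}) = 1
G(5): splits (0,4):0^1=1 (1,3):1^3=2 (2,2):2^2=0 (0,3):0^3=3 (1,2):1^2=3 -> mex({0, 1, 2, 3}) = 4
G(6) = mex({0, 1, 2, 4}) = 3
G(7) = mex({0, 1, 3, 4, 5}) = 2
G(8) = mex({0, 2, 3, 5, 6}) = 1
G(9) = mex({0, 1, 2, 3, 6, 7}) = 4
G(10) = mex({0, 1, 3, 4, 5, 7}) = 2
G(11) = mex({0, 1, 2, 3, 4, 5}) = 6
G(12) = mex({0, 1, 2, 3, 5, 6, 7}) = 4
G(13) = mex({0, 2, 3, 4, 6, 7}) = 1
G(14) = mex({0, 1, 4, 5, 6, 7}) = 2
G(15) = mex({0, 1, 2, 3, 4, 5, 6}) = 7
G(16) = mex({0, 2, 3, 5, 6, 7}) = 1
G(17) = mex({0, 1, 2, 3, 5, 6, 7}) = 4
G(18) = mex({0, 1, 2, 4, 5, 6}) = 3
G(19) = mex({0, 1, 3, 4, 5, 7}) = 2
G(20) = mex({0, 2, 3, 4, 5, 6, 7}) = 1
G(21) = mex({0, 1, 2, 3, 5, 6, 7}) = 4
G(22) = mex({0, 1, 2, 3, 4, 5, 7}) = 6
G(23) = mex({0, 1, 2, 3, 4, 5, 6}) = 7
G(24) = mex({0, 1, 2, 3, 5, 6, 7}) = 4
G(25) = mex({0, 2, 3, 4, 6, 7}) = 1
G(26) = mex({0, 1, 3, 4, 5, 6, 7}) = 2
G(27) = mex({0, 1, 2, 3, 4, 5, 6, 7}) = 8
G(28) = mex({0, 1, 2, 3, 4, 6, 7, 8}) = 5
G(29) = mex({0, 1, 2, 3, 5, 6, 7, 8, 9}) = 4
G(30) = mex({0, 1, 2, 3, 4, 5, 6, 9, 10}) = 7
G(31) = mex({0, 1, 3, 4, 5, 7, 10, 11}) = 2
G(32) = mex({0, 2, 3, 4, 5, 6, 7, 9, 11}) = 1
G(33) = mex({0, 1, 2, 3, 4, 5, 6, 7, 9, 12}) = 8
G(34) = mex({0, 1, 2, 3, 4, 5, 7, 8, 11, 12}) = 6
G(35) = mex({0, 1, 2, 3, 4, 5, 6, 8, 9, 10, 11}) = 7
G(36) = mex({0, 1, 2, 3, 5, 6, 7, 9, 10}) = 4
G(37) = mex({0, 2, 3, 4, 6, 7, 9, 10, 11, 12}) = 1
G(38) = mex({0, 1, 3, 4, 5, 6, 7, 9, 10, 11, 12}) = 2
G(39) = mex({0, 1, 2, 4, 5, 6, 7, 9, 10, 12, 14}) = 3
G(40) = mex({0, 2, 3, 4, 6, 7, 11, 12, 14}) = 1
G(41) = mex({0, 1, 2, 3, 5, 6, 7, 9, 10, 11, 12}) = 4
G(42) = mex({0, 1, 2, 3, 4, 5, 6, 9, 10}) = 7
G(43) = mex({0, 1, 3, 4, 5, 7, 9, 10, 12, 15}) = 2
G(44) = mex({0, 2, 3, 4, 5, 6, 7, 9, 10, 12, 15}) = 1
G(45) = mex({0, 1, 2, 3, 4, 5, 6, 7, 9, 10, 12, 14}) = 8
G(46) = mex({0, 1, 3, 4, 5, 7, 8, 11, 12, 14}) = 2
Therefore G(46) = 2.

2


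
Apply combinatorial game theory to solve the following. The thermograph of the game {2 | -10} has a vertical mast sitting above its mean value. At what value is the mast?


Game = {2 | -10}, a switch {a | b} with numbers a > b.
Its thermograph has left wall a - t and right wall b + t, which meet at t = (a - b)/2, where both equal (a + b)/2. So the mast (mean value) is at (a + b)/2.
Mean = (2 + (-10))/2 = -8/2 = -4

-4


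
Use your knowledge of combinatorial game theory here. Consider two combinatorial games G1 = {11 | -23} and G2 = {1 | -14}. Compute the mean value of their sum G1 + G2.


G1 = {11 | -23}, G2 = {1 | -14}
Each is a switch {a | b} with numbers a > b; its mean value is (a + b)/2, and mean value is additive over game sums: m(G1 + G2) = m(G1) + m(G2).
Mean of G1 = (11 + (-23))/2 = -12/2 = -6
Mean of G2 = (1 + (-14))/2 = -13/2 = -13/2
Mean of G1 + G2 = -6 + -13/2 = -25/2

-25/2


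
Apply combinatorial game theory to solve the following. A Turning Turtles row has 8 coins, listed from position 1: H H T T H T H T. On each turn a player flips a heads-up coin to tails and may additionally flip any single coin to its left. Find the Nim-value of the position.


Coins: H H T T H T H T
Key fact: a single head at position k behaves exactly like a Nim heap of size k (turning it to T and optionally flipping a coin at j < k corresponds to moving the heap from k to j, or to 0), and heads combine as a disjunctive sum (two heads at the same place would cancel, matching j XOR j = 0). So the Nim-value is the XOR of the 1-indexed positions of the heads.
Face-up positions (1-indexed): [1, 2, 5, 7]
XOR 0 with 1: 0 XOR 1 = 1
XOR 1 with 2: 1 XOR 2 = 3
XOR 3 with 5: 3 XOR 5 = 6
XOR 6 with 7: 6 XOR 7 = 1
Nim-value = 1

1


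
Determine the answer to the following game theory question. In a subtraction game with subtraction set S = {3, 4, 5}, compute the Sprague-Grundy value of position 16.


The subtraction set is S = {3, 4, 5}.
G(k) = mex{ G(k - s) : s in S, s <= k }. We compute iteratively: G(0) = 0.
G(1) = mex({}) = 0
G(2) = mex({}) = 0
G(3) = mex({0}) = 1
G(4) = mex({0}) = 1
G(5) = mex({0}) = 1
G(6) = mex({0, 1}) = 2
G(7) = mex({0, 1}) = 2
G(8) = mex({1}) = 0
G(9) = mex({1, 2}) = 0
G(10) = mex({1, 2}) = 0
G(11) = mex({0, 2}) = 1
G(12) = mex({0, 2}) = 1
Observe that G(8)..G(12) = 0, 0, 0, 1, 1 repeats G(0)..G(4) = 0, 0, 0, 1, 1.
For k >= max(S) = 5, G(k) is determined by the previous 5 values G(k-5)..G(k-1); a window of 5 consecutive values has recurred shifted by 8, so by induction G(k + 8) = G(k) for all k >= 0: the sequence is periodic from the start with period 8.
One period: G(0..7) = 0, 0, 0, 1, 1, 1, 2, 2.
16 mod 8 = 0, so G(16) = G(0) = 0.

0


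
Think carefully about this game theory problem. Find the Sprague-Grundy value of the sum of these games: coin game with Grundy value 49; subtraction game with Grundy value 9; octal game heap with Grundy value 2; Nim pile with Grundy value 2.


By the Sprague-Grundy theorem, the Grundy value of a sum of games is the XOR of individual Grundy values.
coin game: Grundy value = 49. Running XOR: 0 XOR 49 = 49
subtraction game: Grundy value = 9. Running XOR: 49 XOR 9 = 56
octal game heap: Grundy value = 2. Running XOR: 56 XOR 2 = 58
Nim pile: Grundy value = 2. Running XOR: 58 XOR 2 = 56
The combined Grundy value is 56.

56


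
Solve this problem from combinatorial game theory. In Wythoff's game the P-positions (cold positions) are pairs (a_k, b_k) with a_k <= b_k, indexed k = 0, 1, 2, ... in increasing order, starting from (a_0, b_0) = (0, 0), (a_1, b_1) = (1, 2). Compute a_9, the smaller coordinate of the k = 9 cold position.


By Wythoff's theorem, a_k = floor(k * phi) and b_k = floor(k * phi^2) = a_k + k, where phi = (1 + sqrt(5))/2 is the golden ratio.
phi = (1 + sqrt(5))/2 = 1.618034
k = 9
k * phi = 9 * 1.618034 = 14.562306
a_9 = floor(k * phi) = 14

14


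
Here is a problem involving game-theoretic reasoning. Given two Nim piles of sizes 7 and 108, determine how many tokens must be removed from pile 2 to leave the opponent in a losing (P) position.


Piles: 7 and 108
Current XOR: 7 XOR 108 = 107 (non-zero, so this is an N-position).
To make the XOR zero, we need to find a move that balances the piles.
For pile 2 (size 108): target = 108 XOR 107 = 7
We reduce pile 2 from 108 to 7.
Tokens removed: 108 - 7 = 101
Verification: 7 XOR 7 = 0

101


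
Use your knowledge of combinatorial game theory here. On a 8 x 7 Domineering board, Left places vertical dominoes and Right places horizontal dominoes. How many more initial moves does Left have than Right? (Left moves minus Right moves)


Board is 8 x 7 (rows x cols).
Left (vertical) placements: (rows-1) * cols = 7 * 7 = 49
Right (horizontal) placements: rows * (cols-1) = 8 * 6 = 48
Advantage = Left - Right = 49 - 48 = 1

1


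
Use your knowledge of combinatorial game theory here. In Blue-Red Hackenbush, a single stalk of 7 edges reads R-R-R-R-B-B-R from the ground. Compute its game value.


Edges (from ground): R-R-R-R-B-B-R
By Berlekamp's sign-expansion rule, a Blue-Red Hackenbush stalk has the value of the surreal number whose sign sequence is the edge sequence with B -> + and R -> -.
Sign sequence: ----++-
Trace the sign expansion in the surreal number tree, starting from 0:
Edge 1: R (sign -) -> bounds (-inf, 0), value = -1
Edge 2: R (sign -) -> bounds (-inf, -1), value = -2
Edge 3: R (sign -) -> bounds (-inf, -2), value = -3
Edge 4: R (sign -) -> bounds (-inf, -3), value = -4
Edge 5: B (sign +) -> bounds (-4, -3), value = -7/2
Edge 6: B (sign +) -> bounds (-7/2, -3), value = -13/4
Edge 7: R (sign -) -> bounds (-7/2, -13/4), value = -27/8
Game value = -27/8

-27/8


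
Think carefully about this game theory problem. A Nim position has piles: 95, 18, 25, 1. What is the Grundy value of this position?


We need the XOR (exclusive or) of all pile sizes.
After XOR-ing pile 1 (size 95): 0 XOR 95 = 95
After XOR-ing pile 2 (size 18): 95 XOR 18 = 77
After XOR-ing pile 3 (size 25): 77 XOR 25 = 84
After XOR-ing pile 4 (size 1): 84 XOR 1 = 85
The Nim-value of this position is 85.

85


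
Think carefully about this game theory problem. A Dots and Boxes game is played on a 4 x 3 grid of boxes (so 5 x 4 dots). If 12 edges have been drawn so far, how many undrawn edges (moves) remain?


Grid: 4 x 3 boxes, i.e. 5 rows and 4 columns of dots.
Horizontal edges: (rows + 1) * cols = 5 * 3 = 15
Vertical edges: rows * (cols + 1) = 4 * 4 = 16
Total edges: 15 + 16 = 31
Edges drawn: 12
Remaining: 31 - 12 = 19

19


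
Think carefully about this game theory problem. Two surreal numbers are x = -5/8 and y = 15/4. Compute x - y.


x = -5/8, y = 15/4
Converting to common denominator: 8
x = -5/8, y = 30/8
x - y = -5/8 - 15/4 = -35/8

-35/8


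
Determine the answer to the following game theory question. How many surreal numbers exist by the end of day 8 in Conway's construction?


Day 0: {|} = 0 is born. Count = 1.
Day n: the number of surreal numbers born by day n is 2^(n+1) - 1.
By day 0: 2^1 - 1 = 1
By day 1: 2^2 - 1 = 3
By day 2: 2^3 - 1 = 7
By day 3: 2^4 - 1 = 15
By day 4: 2^5 - 1 = 31
By day 5: 2^6 - 1 = 63
By day 6: 2^7 - 1 = 127
By day 7: 2^8 - 1 = 255
By day 8: 2^9 - 1 = 511
By day 8: 511 surreal numbers.

511


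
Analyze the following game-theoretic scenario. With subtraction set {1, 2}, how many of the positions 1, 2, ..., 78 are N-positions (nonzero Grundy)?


Subtraction set S = {1, 2}, so G(n) = n mod 3.
G(n) = 0 when n is a multiple of 3.
Multiples of 3 in [1, 78]: 26
N-positions (nonzero Grundy) = 78 - 26 = 52

52


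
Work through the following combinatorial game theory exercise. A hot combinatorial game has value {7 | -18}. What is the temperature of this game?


The game is {7 | -18}, a switch {a | b} with numbers a > b.
Cooling {a | b} by t gives {a - t | b + t}, which stops being hot when a - t = b + t, i.e. at t = (a - b)/2. So the temperature of a switch is (a - b)/2.
Temperature = (Left option - Right option) / 2
= (7 - (-18)) / 2
= 25 / 2
= 25/2

25/2


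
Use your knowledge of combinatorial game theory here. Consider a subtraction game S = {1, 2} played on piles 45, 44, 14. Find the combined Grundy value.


Subtraction set: {1, 2}
For this subtraction set, G(n) = n mod 3 (period = max + 1 = 3).
Pile 1 (size 45): G(45) = 45 mod 3 = 0
Pile 2 (size 44): G(44) = 44 mod 3 = 2
Pile 3 (size 14): G(14) = 14 mod 3 = 2
Total Grundy value = XOR of all: 0 XOR 2 XOR 2 = 0

0


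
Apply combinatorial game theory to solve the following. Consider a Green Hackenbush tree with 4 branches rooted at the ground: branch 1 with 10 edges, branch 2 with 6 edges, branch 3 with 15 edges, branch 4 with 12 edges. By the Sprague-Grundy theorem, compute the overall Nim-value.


The tree has 4 branches from the ground vertex.
In Green Hackenbush, the Nim-value of a simple path of length k is k.
Branch 1: length 10, Nim-value = 10
Branch 2: length 6, Nim-value = 6
Branch 3: length 15, Nim-value = 15
Branch 4: length 12, Nim-value = 12
Total Nim-value = XOR of all branch values:
0 XOR 10 = 10
10 XOR 6 = 12
12 XOR 15 = 3
3 XOR 12 = 15
Nim-value of the tree = 15

15


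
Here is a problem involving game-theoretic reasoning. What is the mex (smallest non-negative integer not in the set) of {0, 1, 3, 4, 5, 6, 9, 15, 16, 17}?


Set = {0, 1, 3, 4, 5, 6, 9, 15, 16, 17}
0 is in the set.
1 is in the set.
2 is NOT in the set. This is the mex.
mex = 2

2


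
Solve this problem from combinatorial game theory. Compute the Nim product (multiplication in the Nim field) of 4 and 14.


Nim multiplication is bilinear over XOR: (u XOR v) * w = (u*w) XOR (v*w).
So we split each operand into its bit components and XOR the pairwise Nim products.
4 = 4 (as XOR of powers of 2).
14 = 2 + 4 + 8 (as XOR of powers of 2).
Using the standard Nim-product table on single bits:
  2*2 = 3,   2*4 = 8,   2*8 = 12,
  4*4 = 6,   4*8 = 11,  8*8 = 13,
and  1*x = x (identity), k*l = l*k (commutative).
Pairwise Nim products:
  4 * 2 = 8
  4 * 4 = 6
  4 * 8 = 11
XOR them: 8 XOR 6 XOR 11 = 5.
Result: 4 * 14 = 5 (in Nim).

5


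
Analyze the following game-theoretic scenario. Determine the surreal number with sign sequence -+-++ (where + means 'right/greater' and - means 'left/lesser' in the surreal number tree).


Sign expansion: -+-++
Rule: track bounds (lo, hi), initially (-inf, +inf). On '+', the current value becomes lo and we move to the simplest number in (value, hi): value + 1 if hi = +inf, otherwise the midpoint (value + hi)/2. On '-', the current value becomes hi and we move to value - 1 if lo = -inf, otherwise the midpoint (lo + value)/2.
Start at 0.
Step 1: sign = -, move left. Bounds: (-inf, 0). Value = -1
Step 2: sign = +, move right. Bounds: (-1, 0). Value = -1/2
Step 3: sign = -, move left. Bounds: (-1, -1/2). Value = -3/4
Step 4: sign = +, move right. Bounds: (-3/4, -1/2). Value = -5/8
Step 5: sign = +, move right. Bounds: (-5/8, -1/2). Value = -9/16
The surreal number with sign expansion -+-++ is -9/16.

-9/16


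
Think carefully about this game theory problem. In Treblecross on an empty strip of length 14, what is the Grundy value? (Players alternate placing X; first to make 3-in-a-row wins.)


Treblecross: place X on empty cells; 3-in-a-row wins.
Playing within two cells of an existing X lets the opponent win at once, so sensible play treats the cells i-2..i+2 around each X as dead. The player left with no safe cell loses, so this is a normal-play take-away game on strips of safe cells.
Placing X at cell i (0-indexed) of a strip of k safe cells leaves independent strips of sizes max(0, i-2) and max(0, k-i-3). Hence G(k) = mex{ G(max(0,i-2)) XOR G(max(0,k-i-3)) : 0 <= i < k }, with G(0) = 0.
G(1): splits (0,0):0^0=0 -> mex({0}) = 1
G(2): splits (0,0):0^0=0 -> mex({0}) = 1
G(3): splits (0,0):0^0=0 -> mex({0}) = 1
G(4): splits (0,1):0^1=1 (0,0):0^0=0 -> mex({0, 1}) = 2
G(5): splits (0,2):0^1=1 (0,1):0^1=1 (0,0):0^0=0 -> mex({0, 1}) = 2
G(6) = mex({1}) = 0
G(7) = mex({0, 1, 2}) = 3
G(8) = mex({0, 1, 2}) = 3
G(9) = mex({0, 2}) = 1
G(10) = mex({0, 2, 3}) = 1
G(11) = mex({0, 3}) = 1
G(12) = mex({1, 3}) = 0
G(13) = mex({0, 1, 2, 3}) = 4
G(14) = mex({0, 1, 2}) = 3
Therefore G(14) = 3.

3


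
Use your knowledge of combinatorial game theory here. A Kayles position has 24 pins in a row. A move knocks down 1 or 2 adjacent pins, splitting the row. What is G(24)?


Kayles: a move removes 1 or 2 adjacent pins from a contiguous row.
Removing pins from a row of k leaves two independent rows (a, b) with a + b = k - 1 (one pin) or a + b = k - 2 (two pins); an end removal gives a = 0.
By Sprague-Grundy, G(k) = mex{ G(a) XOR G(b) } over all these splits. G(0) = 0.
G(1): splits (0,0):0^0=0 -> mex({0}) = 1
G(2): splits (0,1):0^1=1 (0,0):0^0=0 -> mex({0, 1}) = 2
G(3): splits (0,2):0^2=2 (1,1):1^1=0 (0,1):0^1=1 -> mex({0, 1, 2}) = 3
G(4): splits (0,3):0^3=3 (1,2):1^2=3 (0,2):0^2=2 (1,1):1^1=0 -> mex({0, 2, 3}) = 1
G(5): splits (0,4):0^1=1 (1,3):1^3=2 (2,2):2^2=0 (0,3):0^3=3 (1,2):1^2=3 -> mex({0, 1, 2, 3}) = 4
G(6) = mex({0, 1, 2, 4}) = 3
G(7) = mex({0, 1, 3, 4, 5}) = 2
G(8) = mex({0, 2, 3, 5, 6}) = 1
G(9) = mex({0, 1, 2, 3, 6, 7}) = 4
G(10) = mex({0, 1, 3, 4, 5, 7}) = 2
G(11) = mex({0, 1, 2, 3, 4, 5}) = 6
G(12) = mex({0, 1, 2, 3, 5, 6, 7}) = 4
G(13) = mex({0, 2, 3, 4, 6, 7}) = 1
G(14) = mex({0, 1, 4, 5, 6, 7}) = 2
G(15) = mex({0, 1, 2, 3, 4, 5, 6}) = 7
G(16) = mex({0, 2, 3, 5, 6, 7}) = 1
G(17) = mex({0, 1, 2, 3, 5, 6, 7}) = 4
G(18) = mex({0, 1, 2, 4, 5, 6}) = 3
G(19) = mex({0, 1, 3, 4, 5, 7}) = 2
G(20) = mex({0, 2, 3, 4, 5, 6, 7}) = 1
G(21) = mex({0, 1, 2, 3, 5, 6, 7}) = 4
G(22) = mex({0, 1, 2, 3, 4, 5, 7}) = 6
G(23) = mex({0, 1, 2, 3, 4, 5, 6}) = 7
G(24) = mex({0, 1, 2, 3, 5, 6, 7}) = 4
Therefore G(24) = 4.

4


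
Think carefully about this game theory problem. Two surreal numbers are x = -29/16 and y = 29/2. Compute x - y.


x = -29/16, y = 29/2
Converting to common denominator: 16
x = -29/16, y = 232/16
x - y = -29/16 - 29/2 = -261/16

-261/16


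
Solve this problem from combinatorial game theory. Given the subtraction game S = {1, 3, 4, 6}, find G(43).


The subtraction set is S = {1, 3, 4, 6}.
G(k) = mex{ G(k - s) : s in S, s <= k }. We compute iteratively: G(0) = 0.
G(1) = mex({0}) = 1
G(2) = mex({1}) = 0
G(3) = mex({0}) = 1
G(4) = mex({0, 1}) = 2
G(5) = mex({0, 1, 2}) = 3
G(6) = mex({0, 1, 3}) = 2
G(7) = mex({1, 2}) = 0
G(8) = mex({0, 2, 3}) = 1
G(9) = mex({1, 2, 3}) = 0
G(10) = mex({0, 2}) = 1
G(11) = mex({0, 1, 3}) = 2
G(12) = mex({0, 1, 2}) = 3
Observe that G(7)..G(12) = 0, 1, 0, 1, 2, 3 repeats G(0)..G(5) = 0, 1, 0, 1, 2, 3.
For k >= max(S) = 6, G(k) is determined by the previous 6 values G(k-6)..G(k-1); a window of 6 consecutive values has recurred shifted by 7, so by induction G(k + 7) = G(k) for all k >= 0: the sequence is periodic from the start with period 7.
One period: G(0..6) = 0, 1, 0, 1, 2, 3, 2.
43 mod 7 = 1, so G(43) = G(1) = 1.

1


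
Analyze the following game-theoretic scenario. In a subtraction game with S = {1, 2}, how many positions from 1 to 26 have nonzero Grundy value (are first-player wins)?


Subtraction set S = {1, 2}, so G(n) = n mod 3.
G(n) = 0 when n is a multiple of 3.
Multiples of 3 in [1, 26]: 8
N-positions (nonzero Grundy) = 26 - 8 = 18

18


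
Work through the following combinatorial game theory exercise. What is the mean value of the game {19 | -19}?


Game = {19 | -19}, a switch {a | b} with numbers a > b.
Its thermograph has left wall a - t and right wall b + t, which meet at t = (a - b)/2, where both equal (a + b)/2. So the mast (mean value) is at (a + b)/2.
Mean = (19 + (-19))/2 = 0/2 = 0

0


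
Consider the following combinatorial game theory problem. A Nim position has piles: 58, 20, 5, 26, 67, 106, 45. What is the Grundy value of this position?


We need the XOR (exclusive or) of all pile sizes.
After XOR-ing pile 1 (size 58): 0 XOR 58 = 58
After XOR-ing pile 2 (size 20): 58 XOR 20 = 46
After XOR-ing pile 3 (size 5): 46 XOR 5 = 43
After XOR-ing pile 4 (size 26): 43 XOR 26 = 49
After XOR-ing pile 5 (size 67): 49 XOR 67 = 114
After XOR-ing pile 6 (size 106): 114 XOR 106 = 24
After XOR-ing pile 7 (size 45): 24 XOR 45 = 53
The Nim-value of this position is 53.

53


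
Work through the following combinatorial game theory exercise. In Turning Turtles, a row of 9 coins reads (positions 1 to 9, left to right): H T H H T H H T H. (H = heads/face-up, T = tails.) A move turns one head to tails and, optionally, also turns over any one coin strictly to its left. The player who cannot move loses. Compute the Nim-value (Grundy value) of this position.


Coins: H T H H T H H T H
Key fact: a single head at position k behaves exactly like a Nim heap of size k (turning it to T and optionally flipping a coin at j < k corresponds to moving the heap from k to j, or to 0), and heads combine as a disjunctive sum (two heads at the same place would cancel, matching j XOR j = 0). So the Nim-value is the XOR of the 1-indexed positions of the heads.
Face-up positions (1-indexed): [1, 3, 4, 6, 7, 9]
XOR 0 with 1: 0 XOR 1 = 1
XOR 1 with 3: 1 XOR 3 = 2
XOR 2 with 4: 2 XOR 4 = 6
XOR 6 with 6: 6 XOR 6 = 0
XOR 0 with 7: 0 XOR 7 = 7
XOR 7 with 9: 7 XOR 9 = 14
Nim-value = 14

14


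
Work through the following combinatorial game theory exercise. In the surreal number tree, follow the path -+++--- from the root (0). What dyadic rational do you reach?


Sign expansion: -+++---
Rule: track bounds (lo, hi), initially (-inf, +inf). On '+', the current value becomes lo and we move to the simplest number in (value, hi): value + 1 if hi = +inf, otherwise the midpoint (value + hi)/2. On '-', the current value becomes hi and we move to value - 1 if lo = -inf, otherwise the midpoint (lo + value)/2.
Start at 0.
Step 1: sign = -, move left. Bounds: (-inf, 0). Value = -1
Step 2: sign = +, move right. Bounds: (-1, 0). Value = -1/2
Step 3: sign = +, move right. Bounds: (-1/2, 0). Value = -1/4
Step 4: sign = +, move right. Bounds: (-1/4, 0). Value = -1/8
Step 5: sign = -, move left. Bounds: (-1/4, -1/8). Value = -3/16
Step 6: sign = -, move left. Bounds: (-1/4, -3/16). Value = -7/32
Step 7: sign = -, move left. Bounds: (-1/4, -7/32). Value = -15/64
The surreal number with sign expansion -+++--- is -15/64.

-15/64


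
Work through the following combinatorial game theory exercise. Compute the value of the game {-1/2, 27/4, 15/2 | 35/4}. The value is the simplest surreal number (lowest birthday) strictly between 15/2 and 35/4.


Left options: {-1/2, 27/4, 15/2}, max = 15/2
Right options: {35/4}, min = 35/4
All options are numbers and max(Left) < min(Right), so by the simplicity theorem the value is the simplest (earliest-born) number strictly between 15/2 and 35/4.
The only integer strictly between 15/2 and 35/4 is 8.
No non-integer in the interval can be simpler: if x is a non-integer in the interval, then floor(x) or ceil(x) also lies in the interval (the interval contains an integer), and both are proper prefixes of x's sign expansion, i.e. born earlier. So the game value is 8.
Game value = 8

8


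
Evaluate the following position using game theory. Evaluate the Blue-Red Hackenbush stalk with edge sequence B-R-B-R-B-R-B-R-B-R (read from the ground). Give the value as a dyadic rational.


Edges (from ground): B-R-B-R-B-R-B-R-B-R
By Berlekamp's sign-expansion rule, a Blue-Red Hackenbush stalk has the value of the surreal number whose sign sequence is the edge sequence with B -> + and R -> -.
Sign sequence: +-+-+-+-+-
Trace the sign expansion in the surreal number tree, starting from 0:
Edge 1: B (sign +) -> bounds (0, +inf), value = 1
Edge 2: R (sign -) -> bounds (0, 1), value = 1/2
Edge 3: B (sign +) -> bounds (1/2, 1), value = 3/4
Edge 4: R (sign -) -> bounds (1/2, 3/4), value = 5/8
Edge 5: B (sign +) -> bounds (5/8, 3/4), value = 11/16
Edge 6: R (sign -) -> bounds (5/8, 11/16), value = 21/32
Edge 7: B (sign +) -> bounds (21/32, 11/16), value = 43/64
Edge 8: R (sign -) -> bounds (21/32, 43/64), value = 85/128
Edge 9: B (sign +) -> bounds (85/128, 43/64), value = 171/256
Edge 10: R (sign -) -> bounds (85/128, 171/256), value = 341/512
Game value = 341/512

341/512


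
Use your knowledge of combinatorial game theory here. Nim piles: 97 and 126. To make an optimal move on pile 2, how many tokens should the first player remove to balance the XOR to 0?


Piles: 97 and 126
Current XOR: 97 XOR 126 = 31 (non-zero, so this is an N-position).
To make the XOR zero, we need to find a move that balances the piles.
For pile 2 (size 126): target = 126 XOR 31 = 97
We reduce pile 2 from 126 to 97.
Tokens removed: 126 - 97 = 29
Verification: 97 XOR 97 = 0

29


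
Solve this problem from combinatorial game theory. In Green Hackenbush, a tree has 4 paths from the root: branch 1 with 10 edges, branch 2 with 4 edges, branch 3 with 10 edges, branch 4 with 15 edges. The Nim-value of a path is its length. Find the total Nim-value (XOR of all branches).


The tree has 4 branches from the ground vertex.
In Green Hackenbush, the Nim-value of a simple path of length k is k.
Branch 1: length 10, Nim-value = 10
Branch 2: length 4, Nim-value = 4
Branch 3: length 10, Nim-value = 10
Branch 4: length 15, Nim-value = 15
Total Nim-value = XOR of all branch values:
0 XOR 10 = 10
10 XOR 4 = 14
14 XOR 10 = 4
4 XOR 15 = 11
Nim-value of the tree = 11

11


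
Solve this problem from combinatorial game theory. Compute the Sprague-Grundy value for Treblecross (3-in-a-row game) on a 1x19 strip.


Treblecross: place X on empty cells; 3-in-a-row wins.
Playing within two cells of an existing X lets the opponent win at once, so sensible play treats the cells i-2..i+2 around each X as dead. The player left with no safe cell loses, so this is a normal-play take-away game on strips of safe cells.
Placing X at cell i (0-indexed) of a strip of k safe cells leaves independent strips of sizes max(0, i-2) and max(0, k-i-3). Hence G(k) = mex{ G(max(0,i-2)) XOR G(max(0,k-i-3)) : 0 <= i < k }, with G(0) = 0.
G(1): splits (0,0):0^0=0 -> mex({0}) = 1
G(2): splits (0,0):0^0=0 -> mex({0}) = 1
G(3): splits (0,0):0^0=0 -> mex({0}) = 1
G(4): splits (0,1):0^1=1 (0,0):0^0=0 -> mex({0, 1}) = 2
G(5): splits (0,2):0^1=1 (0,1):0^1=1 (0,0):0^0=0 -> mex({0, 1}) = 2
G(6) = mex({1}) = 0
G(7) = mex({0, 1, 2}) = 3
G(8) = mex({0, 1, 2}) = 3
G(9) = mex({0, 2}) = 1
G(10) = mex({0, 2, 3}) = 1
G(11) = mex({0, 3}) = 1
G(12) = mex({1, 3}) = 0
G(13) = mex({0, 1, 2, 3}) = 4
G(14) = mex({0, 1, 2}) = 3
G(15) = mex({0, 1, 2}) = 3
G(16) = mex({0, 1, 2, 4}) = 3
G(17) = mex({0, 1, 3, 4}) = 2
G(18) = mex({0, 1, 3, 4}) = 2
G(19) = mex({0, 1, 3, 5}) = 2
Therefore G(19) = 2.

2


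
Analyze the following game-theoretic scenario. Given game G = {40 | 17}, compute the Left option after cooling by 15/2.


Original game: {40 | 17} (a switch {a | b} with a > b).
Cooling by t (for t below the temperature (a - b)/2 = 23/2) taxes each move by t: {a | b} cooled by t is {a - t | b + t}.
Cooling amount: t = 15/2
Cooled Left option: 40 - 15/2 = 65/2
Cooled Right option: 17 + 15/2 = 49/2
Cooled game: {65/2 | 49/2}
Left option = 65/2

65/2
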